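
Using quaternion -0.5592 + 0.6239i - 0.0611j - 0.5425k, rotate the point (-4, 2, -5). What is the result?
(0.061, -6.677, 0.648)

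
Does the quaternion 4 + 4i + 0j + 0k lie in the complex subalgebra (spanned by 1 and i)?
Yes. The quaternion 4 + 4i has j- and k-coefficients y = z = 0, so it lies in the complex subalgebra spanned by 1 and i.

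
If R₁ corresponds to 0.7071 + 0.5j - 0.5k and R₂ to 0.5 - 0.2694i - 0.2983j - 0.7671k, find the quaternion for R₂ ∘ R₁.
0.1192 + 0.3422i - 0.0956j - 0.9271k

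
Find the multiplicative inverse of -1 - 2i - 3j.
-0.0714 + 0.1429i + 0.2143j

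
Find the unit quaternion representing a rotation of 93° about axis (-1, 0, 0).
0.6884 - 0.7254i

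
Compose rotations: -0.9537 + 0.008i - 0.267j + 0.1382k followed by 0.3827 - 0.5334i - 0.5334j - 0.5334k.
-0.4294 + 0.2956i + 0.476j + 0.7083k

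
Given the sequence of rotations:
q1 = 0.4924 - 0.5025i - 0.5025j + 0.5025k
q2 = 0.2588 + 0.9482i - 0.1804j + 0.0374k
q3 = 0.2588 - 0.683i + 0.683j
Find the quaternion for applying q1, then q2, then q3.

q2 · q1 = 0.4945 + 0.265i - 0.7141j - 0.4187k
q3 · q2 · q1 = 0.7967 - 0.5551i - 0.133j + 0.1984k
0.7967 - 0.5551i - 0.133j + 0.1984k


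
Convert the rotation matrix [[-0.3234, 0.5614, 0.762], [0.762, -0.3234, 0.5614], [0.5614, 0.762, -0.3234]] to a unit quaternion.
0.0872 + 0.5752i + 0.5752j + 0.5752k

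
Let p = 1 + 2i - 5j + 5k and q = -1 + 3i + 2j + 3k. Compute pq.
-12 - 24i + 16j + 17k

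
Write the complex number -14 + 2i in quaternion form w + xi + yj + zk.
-14 + 2i + 0j + 0k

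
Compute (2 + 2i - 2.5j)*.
2 - 2i + 2.5j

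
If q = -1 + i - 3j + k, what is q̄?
-1 - i + 3j - k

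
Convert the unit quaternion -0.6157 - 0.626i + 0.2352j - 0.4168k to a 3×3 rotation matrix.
[[0.5419, -0.8077, 0.2322], [0.2188, -0.1312, -0.9669], [0.8115, 0.5748, 0.1056]]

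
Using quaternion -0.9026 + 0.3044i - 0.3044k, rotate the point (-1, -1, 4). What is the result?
(-1.006, 1.019, 3.994)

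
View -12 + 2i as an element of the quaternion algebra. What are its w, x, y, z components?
-12 + 2i + 0j + 0k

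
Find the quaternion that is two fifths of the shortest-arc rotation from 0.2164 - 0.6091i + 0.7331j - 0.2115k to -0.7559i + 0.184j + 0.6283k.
0.1485 - 0.778i + 0.5907j + 0.1542k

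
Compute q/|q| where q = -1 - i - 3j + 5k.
-0.1667 - 0.1667i - 0.5j + 0.8333k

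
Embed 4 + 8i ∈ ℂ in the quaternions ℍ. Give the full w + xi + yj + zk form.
4 + 8i + 0j + 0k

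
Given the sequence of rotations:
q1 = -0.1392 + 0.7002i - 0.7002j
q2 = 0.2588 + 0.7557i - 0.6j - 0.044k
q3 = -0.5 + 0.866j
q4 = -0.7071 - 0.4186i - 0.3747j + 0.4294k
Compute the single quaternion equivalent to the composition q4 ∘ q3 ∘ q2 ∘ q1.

q2 · q1 = -0.9853 + 0.0452i - 0.1285j - 0.1029k
q3 · q2 · q1 = 0.6039 - 0.1117i - 0.789j + 0.0123k
q4 · q3 · q2 · q1 = -0.7747 + 0.1604i + 0.2888j + 0.539k
-0.7747 + 0.1604i + 0.2888j + 0.539k


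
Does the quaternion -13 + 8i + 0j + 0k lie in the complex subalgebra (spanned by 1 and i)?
Yes. The quaternion -13 + 8i has j- and k-coefficients y = z = 0, so it lies in the complex subalgebra spanned by 1 and i.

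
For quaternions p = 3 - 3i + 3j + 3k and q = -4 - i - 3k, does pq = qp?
No: pq = -6 - 24j - 18k ≠ -6 + 18i - 24k = qp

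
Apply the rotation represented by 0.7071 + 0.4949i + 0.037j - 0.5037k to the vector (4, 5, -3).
(7.043, -0.478, -0.413)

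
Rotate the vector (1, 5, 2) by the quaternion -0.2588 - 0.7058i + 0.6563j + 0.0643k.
(-5.196, -1.544, 0.782)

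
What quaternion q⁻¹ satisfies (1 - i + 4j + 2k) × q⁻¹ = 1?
0.0455 + 0.0455i - 0.1818j - 0.0909k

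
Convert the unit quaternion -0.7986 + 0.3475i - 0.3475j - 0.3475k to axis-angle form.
axis = (√3/3, -√3/3, -√3/3), θ = 286°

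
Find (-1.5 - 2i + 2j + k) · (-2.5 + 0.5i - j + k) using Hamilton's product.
5.75 + 7.25i - j - 3k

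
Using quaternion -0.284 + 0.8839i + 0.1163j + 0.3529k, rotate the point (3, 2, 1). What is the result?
(3.541, -1.024, 0.64)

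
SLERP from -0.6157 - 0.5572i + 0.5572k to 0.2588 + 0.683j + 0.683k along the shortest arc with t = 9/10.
0.1637 - 0.0768i + 0.656j + 0.7328k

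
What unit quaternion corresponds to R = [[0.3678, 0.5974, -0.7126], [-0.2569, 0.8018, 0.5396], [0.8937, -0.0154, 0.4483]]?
0.809 - 0.1715i - 0.4964j - 0.264k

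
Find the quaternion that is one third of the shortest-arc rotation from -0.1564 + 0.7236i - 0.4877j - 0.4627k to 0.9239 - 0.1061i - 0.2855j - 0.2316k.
0.3212 + 0.5684i - 0.5591j - 0.5111k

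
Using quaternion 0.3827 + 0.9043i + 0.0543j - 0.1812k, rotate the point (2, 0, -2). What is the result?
(2.429, 1.343, 0.544)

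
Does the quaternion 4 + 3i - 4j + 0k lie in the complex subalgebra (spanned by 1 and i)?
No. The quaternion 4 + 3i - 4j has j-coefficient y = -4 and k-coefficient z = 0, not both zero, so it does not lie in the complex subalgebra spanned by 1 and i.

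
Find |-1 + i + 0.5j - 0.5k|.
1.581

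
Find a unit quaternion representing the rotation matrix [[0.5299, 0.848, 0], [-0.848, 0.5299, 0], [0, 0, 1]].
0.8746 - 0.4848k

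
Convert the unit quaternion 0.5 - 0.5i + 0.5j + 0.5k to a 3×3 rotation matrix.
[[0, -1, 0], [0, 0, 1], [-1, 0, 0]]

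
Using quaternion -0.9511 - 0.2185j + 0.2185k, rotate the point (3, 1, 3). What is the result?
(4.09, -0.629, 1.371)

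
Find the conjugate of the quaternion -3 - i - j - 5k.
-3 + i + j + 5k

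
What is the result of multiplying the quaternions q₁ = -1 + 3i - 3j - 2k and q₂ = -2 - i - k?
3 - 2i + 11j + 2k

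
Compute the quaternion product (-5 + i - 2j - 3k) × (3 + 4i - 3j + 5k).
-10 - 36i - 8j - 29k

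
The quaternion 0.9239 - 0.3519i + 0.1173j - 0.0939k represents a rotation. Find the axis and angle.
axis = (-0.9197, 0.3066, -0.2454), θ = π/4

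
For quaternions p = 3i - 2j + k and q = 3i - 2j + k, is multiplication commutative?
Yes: pq = qp = -14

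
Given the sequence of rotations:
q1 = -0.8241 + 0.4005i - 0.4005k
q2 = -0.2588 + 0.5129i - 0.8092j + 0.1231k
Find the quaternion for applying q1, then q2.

q2 · q1 = 0.0572 - 0.2022i + 0.9216j + 0.3263k
0.0572 - 0.2022i + 0.9216j + 0.3263k


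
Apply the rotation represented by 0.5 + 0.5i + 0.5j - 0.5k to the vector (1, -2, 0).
(-2, 0, -1)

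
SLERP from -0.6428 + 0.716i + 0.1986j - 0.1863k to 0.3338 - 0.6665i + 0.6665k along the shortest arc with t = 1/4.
-0.5846 + 0.7294i + 0.1532j - 0.3207k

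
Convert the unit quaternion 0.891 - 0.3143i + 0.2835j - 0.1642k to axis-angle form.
axis = (-0.6923, 0.6244, -0.3617), θ = 54°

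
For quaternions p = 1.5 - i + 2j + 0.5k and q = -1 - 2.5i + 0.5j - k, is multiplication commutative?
No: pq = -4.5 - 5i - 3.5j + 2.5k ≠ -4.5 - 0.5i + j - 6.5k = qp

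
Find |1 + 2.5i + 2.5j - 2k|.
4.183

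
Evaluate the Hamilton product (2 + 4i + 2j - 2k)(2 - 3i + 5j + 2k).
10 + 16i + 12j + 26k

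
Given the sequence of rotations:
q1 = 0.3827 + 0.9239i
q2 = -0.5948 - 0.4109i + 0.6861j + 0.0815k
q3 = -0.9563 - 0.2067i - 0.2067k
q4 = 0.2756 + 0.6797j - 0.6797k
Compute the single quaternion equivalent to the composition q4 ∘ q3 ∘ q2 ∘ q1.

q2 · q1 = 0.152 - 0.7068i + 0.3379j - 0.6027k
q3 · q2 · q1 = -0.416 + 0.7143i - 0.3016j + 0.4751k
q4 · q3 · q2 · q1 = 0.4133 + 0.3148i - 0.8514j - 0.0718k
0.4133 + 0.3148i - 0.8514j - 0.0718k


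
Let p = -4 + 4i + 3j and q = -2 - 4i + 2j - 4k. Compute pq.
18 - 4i + 2j + 36k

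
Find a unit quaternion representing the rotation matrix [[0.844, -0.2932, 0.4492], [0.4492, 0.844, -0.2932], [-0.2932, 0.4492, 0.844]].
0.9397 + 0.1975i + 0.1975j + 0.1975k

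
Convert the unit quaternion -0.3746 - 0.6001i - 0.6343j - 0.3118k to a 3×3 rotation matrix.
[[0.0009, 0.5277, 0.8494], [0.9949, 0.0853, -0.054], [-0.101, 0.8451, -0.5249]]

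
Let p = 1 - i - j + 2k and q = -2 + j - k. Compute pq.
1 + i + 2j - 6k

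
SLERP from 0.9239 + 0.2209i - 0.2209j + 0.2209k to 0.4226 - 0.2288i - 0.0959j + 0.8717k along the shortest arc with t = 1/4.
0.8701 + 0.1116i - 0.2065j + 0.4334k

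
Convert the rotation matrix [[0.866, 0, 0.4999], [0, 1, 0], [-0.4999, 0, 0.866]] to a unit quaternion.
0.9659 + 0.2588j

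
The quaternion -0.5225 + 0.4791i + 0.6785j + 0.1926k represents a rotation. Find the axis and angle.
axis = (0.5619, 0.7958, 0.2259), θ = 243°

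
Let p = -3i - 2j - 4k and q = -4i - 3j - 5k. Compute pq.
-38 - 2i + j + k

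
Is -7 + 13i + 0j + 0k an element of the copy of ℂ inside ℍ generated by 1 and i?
Yes. The quaternion -7 + 13i has j- and k-coefficients y = z = 0, so it lies in the complex subalgebra spanned by 1 and i.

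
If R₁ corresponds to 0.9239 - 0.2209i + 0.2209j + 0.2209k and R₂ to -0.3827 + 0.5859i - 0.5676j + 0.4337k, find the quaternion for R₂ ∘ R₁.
-0.1946 + 0.4047i - 0.8342j + 0.3202k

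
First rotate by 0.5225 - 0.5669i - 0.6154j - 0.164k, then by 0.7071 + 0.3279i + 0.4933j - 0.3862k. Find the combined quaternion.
0.7956 - 0.5481i + 0.0953j - 0.2399k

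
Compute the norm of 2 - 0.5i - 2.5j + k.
3.391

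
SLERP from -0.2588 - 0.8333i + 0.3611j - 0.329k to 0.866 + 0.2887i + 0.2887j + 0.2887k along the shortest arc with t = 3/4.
-0.7923 - 0.4916i - 0.1279j - 0.338k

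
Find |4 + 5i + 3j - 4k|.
√66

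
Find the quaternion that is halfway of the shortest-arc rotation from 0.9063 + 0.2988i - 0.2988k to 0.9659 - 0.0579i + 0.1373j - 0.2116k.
0.9551 + 0.1229i + 0.07j - 0.2604k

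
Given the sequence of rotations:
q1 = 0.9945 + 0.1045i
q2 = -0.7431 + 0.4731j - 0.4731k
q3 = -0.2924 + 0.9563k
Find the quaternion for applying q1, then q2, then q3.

q2 · q1 = -0.739 - 0.0777i + 0.4211j - 0.5199k
q3 · q2 · q1 = 0.7133 - 0.38i - 0.1974j - 0.5547k
0.7133 - 0.38i - 0.1974j - 0.5547k


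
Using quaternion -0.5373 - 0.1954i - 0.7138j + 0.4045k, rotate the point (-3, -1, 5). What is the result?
(3.37, -4.066, 2.666)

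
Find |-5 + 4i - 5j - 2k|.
√70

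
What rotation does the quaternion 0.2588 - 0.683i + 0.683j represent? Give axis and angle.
axis = (-√2/2, √2/2, 0), θ = 5π/6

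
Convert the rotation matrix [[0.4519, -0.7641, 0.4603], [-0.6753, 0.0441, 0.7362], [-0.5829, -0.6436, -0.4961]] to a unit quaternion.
-0.5 + 0.6899i - 0.5216j - 0.0444k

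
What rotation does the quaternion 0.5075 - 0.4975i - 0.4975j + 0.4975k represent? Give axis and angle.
axis = (-√3/3, -√3/3, √3/3), θ = 119°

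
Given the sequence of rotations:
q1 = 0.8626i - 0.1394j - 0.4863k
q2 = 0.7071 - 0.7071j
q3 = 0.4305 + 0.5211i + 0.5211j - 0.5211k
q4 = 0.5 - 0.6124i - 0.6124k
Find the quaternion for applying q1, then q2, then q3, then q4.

q2 · q1 = -0.0986 + 0.9538i - 0.0986j + 0.2661k
q3 · q2 · q1 = -0.3494 + 0.4465i - 0.7295j - 0.3825k
q4 · q3 · q2 · q1 = -0.1355 - 0.0095i - 0.8724j + 0.4695k
-0.1355 - 0.0095i - 0.8724j + 0.4695k


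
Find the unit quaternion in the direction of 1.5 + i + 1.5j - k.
0.5883 + 0.3922i + 0.5883j - 0.3922k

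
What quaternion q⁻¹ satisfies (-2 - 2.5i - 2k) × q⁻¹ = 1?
-0.1404 + 0.1754i + 0.1404k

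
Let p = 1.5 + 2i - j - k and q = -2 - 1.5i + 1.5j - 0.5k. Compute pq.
1 - 4.25i + 6.75j + 2.75k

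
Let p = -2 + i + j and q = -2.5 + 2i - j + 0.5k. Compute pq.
4 - 6i - j - 4k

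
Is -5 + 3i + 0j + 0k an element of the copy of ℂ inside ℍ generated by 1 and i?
Yes. The quaternion -5 + 3i has j- and k-coefficients y = z = 0, so it lies in the complex subalgebra spanned by 1 and i.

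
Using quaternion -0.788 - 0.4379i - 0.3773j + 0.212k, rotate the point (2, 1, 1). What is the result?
(2.324, -0.331, -0.699)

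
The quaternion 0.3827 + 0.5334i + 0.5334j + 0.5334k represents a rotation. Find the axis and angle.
axis = (√3/3, √3/3, √3/3), θ = 3π/4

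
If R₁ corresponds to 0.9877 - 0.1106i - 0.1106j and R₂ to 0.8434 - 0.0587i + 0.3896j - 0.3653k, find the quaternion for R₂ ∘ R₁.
0.8696 - 0.1917i + 0.3319j - 0.3112k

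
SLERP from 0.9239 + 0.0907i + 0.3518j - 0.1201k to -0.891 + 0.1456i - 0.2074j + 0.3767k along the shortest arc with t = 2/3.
0.9168 - 0.0675i + 0.26j - 0.2955k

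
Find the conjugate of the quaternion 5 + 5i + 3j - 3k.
5 - 5i - 3j + 3k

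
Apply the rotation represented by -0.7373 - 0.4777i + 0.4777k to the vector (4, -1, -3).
(2.839, -0.792, -4.161)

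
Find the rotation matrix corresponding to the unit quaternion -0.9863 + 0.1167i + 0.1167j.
[[0.9728, 0.0272, -0.2302], [0.0272, 0.9728, 0.2302], [0.2302, -0.2302, 0.9455]]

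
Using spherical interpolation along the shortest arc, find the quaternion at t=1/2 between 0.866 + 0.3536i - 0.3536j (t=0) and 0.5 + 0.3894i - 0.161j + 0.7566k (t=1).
0.7571 + 0.4118i - 0.2852j + 0.4193k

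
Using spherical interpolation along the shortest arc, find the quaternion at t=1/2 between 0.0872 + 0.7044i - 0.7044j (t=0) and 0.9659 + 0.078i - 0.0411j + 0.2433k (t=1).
0.689 + 0.5119i - 0.4877j + 0.1592k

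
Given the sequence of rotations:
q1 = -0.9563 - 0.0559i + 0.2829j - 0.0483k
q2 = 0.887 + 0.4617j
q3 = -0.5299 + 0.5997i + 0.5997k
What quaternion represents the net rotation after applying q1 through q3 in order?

q2 · q1 = -0.9789 - 0.0719i - 0.1906j - 0.017k
q3 · q2 · q1 = 0.572 - 0.4346i + 0.0681j - 0.6923k
0.572 - 0.4346i + 0.0681j - 0.6923k


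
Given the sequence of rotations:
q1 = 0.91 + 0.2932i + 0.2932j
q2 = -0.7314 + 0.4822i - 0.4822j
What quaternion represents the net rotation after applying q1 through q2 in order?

q2 · q1 = -0.6656 + 0.2244i - 0.6532j + 0.2828k
-0.6656 + 0.2244i - 0.6532j + 0.2828k


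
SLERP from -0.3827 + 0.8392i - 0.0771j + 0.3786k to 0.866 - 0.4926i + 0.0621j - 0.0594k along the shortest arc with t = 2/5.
-0.6125 + 0.7411i - 0.0753j + 0.2646k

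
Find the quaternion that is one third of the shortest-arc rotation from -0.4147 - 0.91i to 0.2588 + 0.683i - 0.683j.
-0.3859 - 0.8886i + 0.2481j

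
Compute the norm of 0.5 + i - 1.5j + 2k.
2.739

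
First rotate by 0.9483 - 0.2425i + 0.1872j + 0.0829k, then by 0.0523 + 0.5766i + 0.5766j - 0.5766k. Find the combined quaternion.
0.1293 + 0.6898i + 0.6486j - 0.2947k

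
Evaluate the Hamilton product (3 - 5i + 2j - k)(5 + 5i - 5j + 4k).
54 - 7i + 10j + 22k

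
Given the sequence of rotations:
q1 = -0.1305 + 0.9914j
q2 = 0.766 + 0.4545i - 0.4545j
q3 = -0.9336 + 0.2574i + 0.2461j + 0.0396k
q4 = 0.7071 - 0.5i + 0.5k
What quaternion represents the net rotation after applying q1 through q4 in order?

q2 · q1 = 0.3506 - 0.0593i + 0.8187j + 0.4506k
q3 · q2 · q1 = -0.5314 + 0.2241i - 0.7964j - 0.1815k
q4 · q3 · q2 · q1 = -0.173 + 0.8224i - 0.5418j + 0.0042k
-0.173 + 0.8224i - 0.5418j + 0.0042k


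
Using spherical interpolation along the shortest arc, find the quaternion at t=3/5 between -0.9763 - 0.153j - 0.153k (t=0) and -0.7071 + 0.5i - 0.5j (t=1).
-0.8659 + 0.3163i - 0.3819j - 0.0656k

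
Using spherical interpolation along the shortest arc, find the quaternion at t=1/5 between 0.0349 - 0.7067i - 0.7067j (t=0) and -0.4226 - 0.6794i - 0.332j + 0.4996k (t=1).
-0.0647 - 0.7387i - 0.6617j + 0.1108k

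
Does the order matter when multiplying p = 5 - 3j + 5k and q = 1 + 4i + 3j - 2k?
Yes: pq = 24 + 11i + 32j + 7k ≠ 24 + 29i - 8j - 17k = qp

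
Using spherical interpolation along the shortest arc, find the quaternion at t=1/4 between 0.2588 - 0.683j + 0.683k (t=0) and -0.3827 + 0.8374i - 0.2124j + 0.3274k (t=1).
0.0955 + 0.2772i - 0.6567j + 0.6948k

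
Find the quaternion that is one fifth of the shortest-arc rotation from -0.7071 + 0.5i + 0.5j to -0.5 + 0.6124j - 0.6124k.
-0.7044 + 0.4185i + 0.5564j - 0.1379k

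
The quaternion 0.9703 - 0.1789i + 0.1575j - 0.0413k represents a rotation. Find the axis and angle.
axis = (-0.7396, 0.6511, -0.1707), θ = 28°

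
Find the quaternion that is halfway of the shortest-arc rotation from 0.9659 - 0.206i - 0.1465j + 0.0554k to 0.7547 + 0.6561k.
0.9157 - 0.1096i - 0.078j + 0.3787k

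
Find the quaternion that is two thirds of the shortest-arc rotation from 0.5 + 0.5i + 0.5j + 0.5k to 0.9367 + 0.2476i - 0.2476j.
0.9008 + 0.3852i + 0.0147j + 0.1999k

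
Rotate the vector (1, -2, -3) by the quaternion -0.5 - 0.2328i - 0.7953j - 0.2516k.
(-3.366, -1.41, -0.824)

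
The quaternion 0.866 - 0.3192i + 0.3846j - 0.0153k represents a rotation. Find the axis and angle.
axis = (-0.6383, 0.7691, -0.0306), θ = π/3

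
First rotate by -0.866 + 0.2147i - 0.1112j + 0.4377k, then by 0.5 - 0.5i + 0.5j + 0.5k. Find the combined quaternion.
-0.4889 + 0.8148i - 0.1624j - 0.2659k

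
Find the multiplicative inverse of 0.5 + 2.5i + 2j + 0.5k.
0.0465 - 0.2326i - 0.186j - 0.0465k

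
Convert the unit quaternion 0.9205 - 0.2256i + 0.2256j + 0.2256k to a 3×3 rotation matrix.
[[0.7964, -0.5171, 0.3135], [0.3135, 0.7964, 0.5171], [-0.5171, -0.3135, 0.7964]]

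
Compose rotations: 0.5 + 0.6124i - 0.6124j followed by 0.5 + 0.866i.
-0.2803 + 0.7392i - 0.3062j - 0.5303k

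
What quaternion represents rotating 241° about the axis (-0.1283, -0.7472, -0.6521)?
-0.5075 - 0.1105i - 0.6438j - 0.5619k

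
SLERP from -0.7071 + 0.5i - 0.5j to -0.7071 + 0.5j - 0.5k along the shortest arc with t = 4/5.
-0.8254 + 0.1346i + 0.3145j - 0.4491k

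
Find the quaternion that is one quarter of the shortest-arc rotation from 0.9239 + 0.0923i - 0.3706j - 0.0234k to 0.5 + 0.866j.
0.9962 + 0.0819i - 0.0228j - 0.0208k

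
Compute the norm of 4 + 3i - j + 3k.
√35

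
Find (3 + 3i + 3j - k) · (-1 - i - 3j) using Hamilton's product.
9 - 9i - 11j - 5k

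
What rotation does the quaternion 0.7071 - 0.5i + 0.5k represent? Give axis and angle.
axis = (-√2/2, 0, √2/2), θ = π/2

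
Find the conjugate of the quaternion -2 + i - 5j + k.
-2 - i + 5j - k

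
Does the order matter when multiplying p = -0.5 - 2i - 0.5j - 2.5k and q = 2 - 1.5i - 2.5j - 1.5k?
Yes: pq = -9 - 8.75i + j ≠ -9 + 2.25i - 0.5j - 8.5k = qp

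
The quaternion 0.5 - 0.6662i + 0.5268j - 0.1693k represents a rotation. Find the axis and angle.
axis = (-0.7693, 0.6083, -0.1955), θ = 2π/3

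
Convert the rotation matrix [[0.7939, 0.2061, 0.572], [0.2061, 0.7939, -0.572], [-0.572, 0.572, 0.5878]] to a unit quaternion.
0.891 + 0.321i + 0.321j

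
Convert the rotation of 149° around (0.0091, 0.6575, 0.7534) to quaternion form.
0.2672 + 0.0088i + 0.6336j + 0.726k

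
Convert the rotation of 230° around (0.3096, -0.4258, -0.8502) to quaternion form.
-0.4226 + 0.2806i - 0.3859j - 0.7705k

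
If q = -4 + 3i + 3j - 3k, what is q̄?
-4 - 3i - 3j + 3k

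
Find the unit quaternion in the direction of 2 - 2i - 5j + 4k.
0.2857 - 0.2857i - 0.7143j + 0.5714k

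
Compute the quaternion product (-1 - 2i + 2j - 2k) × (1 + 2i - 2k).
-1 - 8i - 6j - 4k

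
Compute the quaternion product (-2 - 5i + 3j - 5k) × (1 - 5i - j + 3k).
-9 + 9i + 45j + 9k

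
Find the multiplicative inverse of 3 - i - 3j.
0.1579 + 0.0526i + 0.1579j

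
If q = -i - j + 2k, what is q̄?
i + j - 2k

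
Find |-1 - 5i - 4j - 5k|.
√67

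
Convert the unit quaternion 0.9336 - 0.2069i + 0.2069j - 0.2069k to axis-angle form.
axis = (-√3/3, √3/3, -√3/3), θ = 42°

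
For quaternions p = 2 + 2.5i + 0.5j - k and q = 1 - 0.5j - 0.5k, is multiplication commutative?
No: pq = 1.75 + 1.75i + 0.75j - 3.25k ≠ 1.75 + 3.25i - 1.75j - 0.75k = qp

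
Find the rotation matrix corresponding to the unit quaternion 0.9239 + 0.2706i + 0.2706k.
[[0.8536, -0.5, 0.1464], [0.5, 0.7071, -0.5], [0.1464, 0.5, 0.8536]]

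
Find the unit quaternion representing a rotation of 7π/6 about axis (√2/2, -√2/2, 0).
-0.2588 + 0.683i - 0.683j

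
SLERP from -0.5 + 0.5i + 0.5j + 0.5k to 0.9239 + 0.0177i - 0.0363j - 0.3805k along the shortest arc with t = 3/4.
-0.872 + 0.1263i + 0.169j + 0.4416k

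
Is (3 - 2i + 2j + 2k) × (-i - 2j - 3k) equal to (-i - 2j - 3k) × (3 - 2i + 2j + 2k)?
No: pq = 8 - 5i - 14j - 3k ≠ 8 - i + 2j - 15k = qp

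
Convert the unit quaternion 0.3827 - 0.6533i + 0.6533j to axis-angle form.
axis = (-√2/2, √2/2, 0), θ = 3π/4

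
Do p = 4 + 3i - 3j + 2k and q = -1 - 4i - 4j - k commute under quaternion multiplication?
No: pq = -2 - 8i - 18j - 30k ≠ -2 - 30i - 8j + 18k = qp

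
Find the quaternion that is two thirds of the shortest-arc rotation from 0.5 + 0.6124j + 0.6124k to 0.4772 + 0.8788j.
0.5112 + 0.8311j + 0.2189k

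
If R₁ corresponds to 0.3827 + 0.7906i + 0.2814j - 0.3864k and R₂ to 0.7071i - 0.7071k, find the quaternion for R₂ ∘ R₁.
-0.8323 + 0.4696i - 0.2858j - 0.0716k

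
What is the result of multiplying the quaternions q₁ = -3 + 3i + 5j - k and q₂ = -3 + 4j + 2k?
-9 + 5i - 33j + 9k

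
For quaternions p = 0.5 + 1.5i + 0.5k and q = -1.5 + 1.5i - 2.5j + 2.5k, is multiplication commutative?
No: pq = -4.25 - 0.25i - 4.25j - 3.25k ≠ -4.25 - 2.75i + 1.75j + 4.25k = qp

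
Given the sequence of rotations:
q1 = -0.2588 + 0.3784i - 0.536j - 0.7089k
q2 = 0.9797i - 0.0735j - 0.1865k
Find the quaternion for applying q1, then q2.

q2 · q1 = -0.5423 - 0.3014i + 0.643j - 0.449k
-0.5423 - 0.3014i + 0.643j - 0.449k


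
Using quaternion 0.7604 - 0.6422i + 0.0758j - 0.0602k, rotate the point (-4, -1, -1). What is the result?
(-4.112, -0.38, 0.974)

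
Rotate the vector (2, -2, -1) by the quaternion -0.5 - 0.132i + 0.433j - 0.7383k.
(1.013, 2.269, 1.68)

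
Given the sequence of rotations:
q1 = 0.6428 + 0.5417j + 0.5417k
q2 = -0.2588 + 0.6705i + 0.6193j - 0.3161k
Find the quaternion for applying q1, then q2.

q2 · q1 = -0.3306 + 0.9377i - 0.1053j + 0.0198k
-0.3306 + 0.9377i - 0.1053j + 0.0198k


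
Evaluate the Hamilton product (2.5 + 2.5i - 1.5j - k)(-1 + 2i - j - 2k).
-11 + 4.5i + 2j - 3.5k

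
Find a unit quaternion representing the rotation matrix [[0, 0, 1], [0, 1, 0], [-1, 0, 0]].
0.7071 + 0.7071j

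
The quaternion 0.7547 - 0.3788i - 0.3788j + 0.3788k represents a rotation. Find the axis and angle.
axis = (-√3/3, -√3/3, √3/3), θ = 82°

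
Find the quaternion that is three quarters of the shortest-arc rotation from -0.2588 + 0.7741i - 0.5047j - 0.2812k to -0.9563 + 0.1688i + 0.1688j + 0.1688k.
-0.9125 + 0.4051i - 0.0233j + 0.0516k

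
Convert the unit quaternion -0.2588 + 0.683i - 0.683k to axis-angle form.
axis = (√2/2, 0, -√2/2), θ = 7π/6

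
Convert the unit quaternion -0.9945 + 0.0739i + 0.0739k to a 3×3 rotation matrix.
[[0.9891, 0.147, 0.0109], [-0.147, 0.9782, 0.147], [0.0109, -0.147, 0.9891]]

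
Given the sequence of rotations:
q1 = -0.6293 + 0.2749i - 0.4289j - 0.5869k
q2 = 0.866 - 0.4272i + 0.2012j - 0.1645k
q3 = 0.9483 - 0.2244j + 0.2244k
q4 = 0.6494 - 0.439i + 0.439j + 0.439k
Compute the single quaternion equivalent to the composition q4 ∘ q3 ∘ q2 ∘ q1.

q2 · q1 = -0.4378 + 0.3183i - 0.794j - 0.2768k
q3 · q2 · q1 = -0.5312 + 0.5421i - 0.5833j - 0.2893k
q4 · q3 · q2 · q1 = 0.2761 + 0.7143i - 0.501j - 0.403k
0.2761 + 0.7143i - 0.501j - 0.403k


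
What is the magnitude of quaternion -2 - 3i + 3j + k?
√23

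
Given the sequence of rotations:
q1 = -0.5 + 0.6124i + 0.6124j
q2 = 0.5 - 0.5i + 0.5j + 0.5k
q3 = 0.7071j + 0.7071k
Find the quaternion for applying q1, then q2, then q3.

q2 · q1 = -0.25 + 0.25i + 0.3624j - 0.8624k
q3 · q2 · q1 = 0.3535 - 0.8661i - 0.3535k
0.3535 - 0.8661i - 0.3535k


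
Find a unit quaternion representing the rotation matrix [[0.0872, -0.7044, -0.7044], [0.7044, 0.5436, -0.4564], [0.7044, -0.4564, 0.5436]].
0.7373 - 0.4777j + 0.4777k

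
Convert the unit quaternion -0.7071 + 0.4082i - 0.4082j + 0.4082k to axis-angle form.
axis = (√3/3, -√3/3, √3/3), θ = 3π/2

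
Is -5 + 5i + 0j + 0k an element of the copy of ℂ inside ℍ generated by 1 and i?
Yes. The quaternion -5 + 5i has j- and k-coefficients y = z = 0, so it lies in the complex subalgebra spanned by 1 and i.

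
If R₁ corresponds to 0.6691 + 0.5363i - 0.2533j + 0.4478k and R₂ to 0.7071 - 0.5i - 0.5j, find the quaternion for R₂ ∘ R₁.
0.6146 - 0.1792i - 0.2898j + 0.7114k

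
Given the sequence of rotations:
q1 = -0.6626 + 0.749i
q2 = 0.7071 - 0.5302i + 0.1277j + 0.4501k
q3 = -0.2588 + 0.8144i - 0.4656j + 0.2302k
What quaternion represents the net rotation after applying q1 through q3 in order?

q2 · q1 = -0.0714 + 0.8809i + 0.2525j - 0.3939k
q3 · q2 · q1 = -0.4907 - 0.1609i + 0.4915j + 0.7013k
-0.4907 - 0.1609i + 0.4915j + 0.7013k


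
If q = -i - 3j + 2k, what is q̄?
i + 3j - 2k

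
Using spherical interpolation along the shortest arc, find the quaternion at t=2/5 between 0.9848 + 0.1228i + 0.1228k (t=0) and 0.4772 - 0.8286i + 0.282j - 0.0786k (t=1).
0.9344 - 0.3242i + 0.1399j + 0.048k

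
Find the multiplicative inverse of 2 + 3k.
0.1538 - 0.2308k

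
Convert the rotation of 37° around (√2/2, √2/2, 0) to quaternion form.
0.9483 + 0.2244i + 0.2244j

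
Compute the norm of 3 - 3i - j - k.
√20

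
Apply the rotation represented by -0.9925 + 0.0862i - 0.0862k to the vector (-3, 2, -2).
(-3.268, 1.085, -2.268)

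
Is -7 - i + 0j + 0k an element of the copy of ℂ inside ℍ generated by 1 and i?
Yes. The quaternion -7 - i has j- and k-coefficients y = z = 0, so it lies in the complex subalgebra spanned by 1 and i.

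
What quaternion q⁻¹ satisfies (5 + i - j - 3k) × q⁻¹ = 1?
0.1389 - 0.0278i + 0.0278j + 0.0833k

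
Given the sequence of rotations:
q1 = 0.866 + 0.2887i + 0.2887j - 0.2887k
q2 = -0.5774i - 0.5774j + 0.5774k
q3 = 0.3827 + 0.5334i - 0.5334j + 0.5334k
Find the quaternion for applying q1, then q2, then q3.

q2 · q1 = 0.5001 - 0.5i - 0.5j + 0.5k
q3 · q2 · q1 = -0.0753 + 0.0754i - 0.9915j - 0.0753k
-0.0753 + 0.0754i - 0.9915j - 0.0753k


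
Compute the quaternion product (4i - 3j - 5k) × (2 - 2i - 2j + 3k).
17 - 11i - 8j - 24k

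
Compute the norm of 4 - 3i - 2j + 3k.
√38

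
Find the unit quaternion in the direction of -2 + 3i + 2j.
-0.4851 + 0.7276i + 0.4851j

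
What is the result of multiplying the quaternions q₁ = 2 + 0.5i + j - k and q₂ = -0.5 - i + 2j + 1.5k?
-1 + 1.25i + 3.75j + 5.5k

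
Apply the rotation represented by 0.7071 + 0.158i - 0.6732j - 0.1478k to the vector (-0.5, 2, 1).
(-1.031, 1.999, 0.436)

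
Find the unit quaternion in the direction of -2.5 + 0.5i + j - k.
-0.8575 + 0.1715i + 0.343j - 0.343k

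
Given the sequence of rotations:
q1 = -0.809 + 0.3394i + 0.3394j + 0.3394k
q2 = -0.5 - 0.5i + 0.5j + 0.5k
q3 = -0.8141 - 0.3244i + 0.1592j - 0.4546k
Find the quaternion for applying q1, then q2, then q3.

q2 · q1 = 0.2348 + 0.2348i - 0.2348j - 0.9136k
q3 · q2 · q1 = -0.4929 - 0.5195i - 0.1746j + 0.6758k
-0.4929 - 0.5195i - 0.1746j + 0.6758k


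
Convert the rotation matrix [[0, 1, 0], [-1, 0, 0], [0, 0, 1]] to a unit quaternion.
0.7071 - 0.7071k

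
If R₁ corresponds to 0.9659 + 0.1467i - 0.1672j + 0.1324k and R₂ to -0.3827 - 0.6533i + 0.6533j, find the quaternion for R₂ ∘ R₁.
-0.1646 - 0.6007i + 0.7815j - 0.0373k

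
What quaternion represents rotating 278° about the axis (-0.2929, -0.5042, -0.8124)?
-0.7547 - 0.1922i - 0.3308j - 0.533k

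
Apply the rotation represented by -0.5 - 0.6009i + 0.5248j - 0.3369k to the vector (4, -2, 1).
(2.704, -2.231, 2.951)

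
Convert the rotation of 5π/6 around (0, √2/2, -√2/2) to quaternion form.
0.2588 + 0.683j - 0.683k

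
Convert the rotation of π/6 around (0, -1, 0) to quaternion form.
0.9659 - 0.2588j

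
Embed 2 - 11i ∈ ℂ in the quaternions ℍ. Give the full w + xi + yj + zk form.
2 - 11i + 0j + 0k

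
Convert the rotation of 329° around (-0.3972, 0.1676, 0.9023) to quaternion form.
-0.9636 - 0.1061i + 0.0448j + 0.2411k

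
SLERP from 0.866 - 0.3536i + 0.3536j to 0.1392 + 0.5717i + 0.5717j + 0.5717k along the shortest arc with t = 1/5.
0.8399 - 0.1619i + 0.4912j + 0.1647k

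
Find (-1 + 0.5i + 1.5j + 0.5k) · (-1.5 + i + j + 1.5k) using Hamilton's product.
-1.25 - 3.5j - 3.25k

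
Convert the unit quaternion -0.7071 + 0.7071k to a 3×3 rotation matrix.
[[0, 1, 0], [-1, 0, 0], [0, 0, 1]]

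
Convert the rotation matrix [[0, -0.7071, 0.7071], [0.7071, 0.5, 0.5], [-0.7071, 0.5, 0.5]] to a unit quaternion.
0.7071 + 0.5j + 0.5k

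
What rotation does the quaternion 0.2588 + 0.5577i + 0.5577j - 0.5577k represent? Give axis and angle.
axis = (√3/3, √3/3, -√3/3), θ = 5π/6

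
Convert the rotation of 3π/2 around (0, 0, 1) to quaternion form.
-0.7071 + 0.7071k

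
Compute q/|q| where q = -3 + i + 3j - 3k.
-0.5669 + 0.189i + 0.5669j - 0.5669k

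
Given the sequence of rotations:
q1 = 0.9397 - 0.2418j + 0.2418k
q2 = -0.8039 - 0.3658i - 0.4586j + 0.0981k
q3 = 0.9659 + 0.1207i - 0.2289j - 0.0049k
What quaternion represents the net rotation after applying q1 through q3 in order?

q2 · q1 = -0.89 - 0.4309i - 0.1481j - 0.0137k
q3 · q2 · q1 = -0.8416 - 0.5212i + 0.0644j - 0.1254k
-0.8416 - 0.5212i + 0.0644j - 0.1254k


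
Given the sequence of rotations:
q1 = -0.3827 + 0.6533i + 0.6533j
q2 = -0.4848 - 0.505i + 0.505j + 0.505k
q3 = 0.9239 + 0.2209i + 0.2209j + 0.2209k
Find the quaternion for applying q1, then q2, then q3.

q2 · q1 = 0.1855 - 0.4534i - 0.1801j - 0.8531k
q3 · q2 · q1 = 0.4998 - 0.5266i - 0.0371j - 0.6868k
0.4998 - 0.5266i - 0.0371j - 0.6868k


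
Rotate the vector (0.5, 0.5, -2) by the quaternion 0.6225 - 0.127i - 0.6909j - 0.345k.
(1.751, -1.032, 0.607)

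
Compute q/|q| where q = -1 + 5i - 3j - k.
-0.1667 + 0.8333i - 0.5j - 0.1667k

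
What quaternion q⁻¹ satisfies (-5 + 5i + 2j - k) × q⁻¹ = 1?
-0.0909 - 0.0909i - 0.0364j + 0.0182k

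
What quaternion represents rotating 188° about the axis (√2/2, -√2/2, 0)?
-0.0698 + 0.7054i - 0.7054j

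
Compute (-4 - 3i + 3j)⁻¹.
-0.1176 + 0.0882i - 0.0882j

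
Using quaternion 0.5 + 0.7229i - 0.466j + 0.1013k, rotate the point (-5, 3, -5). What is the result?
(-3.453, 6.752, 1.221)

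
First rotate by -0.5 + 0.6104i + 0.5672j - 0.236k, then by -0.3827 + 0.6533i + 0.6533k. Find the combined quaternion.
-0.0532 - 0.9308i + 0.3359j + 0.1342k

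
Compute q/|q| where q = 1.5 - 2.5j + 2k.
0.4243 - 0.7071j + 0.5657k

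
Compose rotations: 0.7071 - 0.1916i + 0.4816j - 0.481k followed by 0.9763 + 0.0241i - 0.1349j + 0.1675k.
0.8405 - 0.1858i + 0.3543j - 0.3654k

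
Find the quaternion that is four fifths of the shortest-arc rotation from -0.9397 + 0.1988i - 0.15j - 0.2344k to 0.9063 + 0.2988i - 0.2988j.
-0.9539 - 0.2036i + 0.2143j - 0.0511k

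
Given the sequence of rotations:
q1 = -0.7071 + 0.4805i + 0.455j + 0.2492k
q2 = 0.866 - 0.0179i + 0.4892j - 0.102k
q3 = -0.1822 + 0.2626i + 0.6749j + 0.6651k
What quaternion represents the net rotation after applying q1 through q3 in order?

q2 · q1 = -0.8009 + 0.5971i + 0.0036j + 0.0447k
q3 · q2 · q1 = -0.043 - 0.2913i - 0.1558j - 0.9429k
-0.043 - 0.2913i - 0.1558j - 0.9429k


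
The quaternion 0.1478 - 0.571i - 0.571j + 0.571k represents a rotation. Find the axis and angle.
axis = (-√3/3, -√3/3, √3/3), θ = 163°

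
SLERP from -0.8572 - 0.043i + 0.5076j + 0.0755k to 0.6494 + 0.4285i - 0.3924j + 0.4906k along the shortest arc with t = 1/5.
-0.8516 - 0.1293i + 0.506j - 0.0448k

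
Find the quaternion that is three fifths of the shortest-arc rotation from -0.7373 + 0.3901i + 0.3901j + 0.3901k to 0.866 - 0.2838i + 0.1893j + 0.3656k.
-0.9245 + 0.3719i + 0.0537j - 0.0648k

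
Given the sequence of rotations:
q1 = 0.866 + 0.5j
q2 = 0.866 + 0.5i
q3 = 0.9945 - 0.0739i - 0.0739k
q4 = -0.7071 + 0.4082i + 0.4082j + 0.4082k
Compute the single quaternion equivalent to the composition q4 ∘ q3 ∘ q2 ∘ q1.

q2 · q1 = 0.75 + 0.433i + 0.433j + 0.25k
q3 · q2 · q1 = 0.7963 + 0.4072i + 0.4171j + 0.1612k
q4 · q3 · q2 · q1 = -0.9653 - 0.0673i + 0.1305j + 0.2151k
-0.9653 - 0.0673i + 0.1305j + 0.2151k


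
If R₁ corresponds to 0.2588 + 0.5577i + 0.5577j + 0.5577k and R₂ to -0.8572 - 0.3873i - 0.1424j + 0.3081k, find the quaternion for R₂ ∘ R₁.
-0.0983 - 0.8295i - 0.1271j - 0.5349k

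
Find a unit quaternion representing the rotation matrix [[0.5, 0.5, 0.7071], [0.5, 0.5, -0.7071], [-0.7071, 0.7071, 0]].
0.7071 + 0.5i + 0.5j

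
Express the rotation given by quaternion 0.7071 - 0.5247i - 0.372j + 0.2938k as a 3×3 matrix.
[[0.5506, -0.0251, -0.8344], [0.8059, 0.2767, 0.5234], [0.2178, -0.9606, 0.1726]]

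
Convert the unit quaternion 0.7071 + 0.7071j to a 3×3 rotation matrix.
[[0, 0, 1], [0, 1, 0], [-1, 0, 0]]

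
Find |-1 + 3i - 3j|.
√19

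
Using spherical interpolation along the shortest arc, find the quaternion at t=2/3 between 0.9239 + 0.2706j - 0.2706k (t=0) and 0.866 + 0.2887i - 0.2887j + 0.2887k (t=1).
0.9668 + 0.207i - 0.1058j + 0.1058k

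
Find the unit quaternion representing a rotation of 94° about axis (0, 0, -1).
0.682 - 0.7314k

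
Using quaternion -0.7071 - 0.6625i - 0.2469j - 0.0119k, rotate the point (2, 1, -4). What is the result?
(0.606, 4.534, 0.275)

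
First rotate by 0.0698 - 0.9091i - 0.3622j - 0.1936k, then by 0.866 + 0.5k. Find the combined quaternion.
0.1572 - 0.6062i - 0.7682j - 0.1328k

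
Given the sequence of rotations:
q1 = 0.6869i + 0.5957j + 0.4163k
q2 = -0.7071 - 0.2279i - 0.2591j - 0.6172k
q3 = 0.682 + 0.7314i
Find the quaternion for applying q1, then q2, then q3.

q2 · q1 = 0.5678 - 0.2259i - 0.7503j - 0.2521k
q3 · q2 · q1 = 0.5525 + 0.2612i - 0.3273j - 0.7207k
0.5525 + 0.2612i - 0.3273j - 0.7207k


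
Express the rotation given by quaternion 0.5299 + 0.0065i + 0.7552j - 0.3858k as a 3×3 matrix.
[[-0.4383, 0.4187, 0.7953], [-0.3991, 0.7022, -0.5896], [-0.8054, -0.5758, -0.1407]]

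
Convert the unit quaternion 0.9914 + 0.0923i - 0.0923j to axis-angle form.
axis = (√2/2, -√2/2, 0), θ = 15°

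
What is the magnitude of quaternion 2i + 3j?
√13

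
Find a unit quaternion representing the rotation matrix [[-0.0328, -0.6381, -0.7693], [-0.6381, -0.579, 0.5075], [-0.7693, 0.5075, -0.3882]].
0.6954i - 0.4588j - 0.5531k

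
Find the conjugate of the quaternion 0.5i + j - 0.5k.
-0.5i - j + 0.5k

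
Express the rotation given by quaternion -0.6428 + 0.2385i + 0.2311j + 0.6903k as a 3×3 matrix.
[[-0.0598, 0.9977, 0.0322], [-0.7772, -0.0668, 0.6257], [0.6264, 0.0124, 0.7794]]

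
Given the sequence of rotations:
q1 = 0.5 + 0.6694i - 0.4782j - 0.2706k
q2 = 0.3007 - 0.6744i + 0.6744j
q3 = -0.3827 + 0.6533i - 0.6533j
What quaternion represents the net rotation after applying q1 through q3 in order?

q2 · q1 = 0.9243 - 0.3184i + 0.0109j - 0.2103k
q3 · q2 · q1 = -0.1386 + 0.8631i - 0.4706j - 0.1204k
-0.1386 + 0.8631i - 0.4706j - 0.1204k


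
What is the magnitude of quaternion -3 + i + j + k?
√12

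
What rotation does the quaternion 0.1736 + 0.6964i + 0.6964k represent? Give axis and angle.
axis = (√2/2, 0, √2/2), θ = 160°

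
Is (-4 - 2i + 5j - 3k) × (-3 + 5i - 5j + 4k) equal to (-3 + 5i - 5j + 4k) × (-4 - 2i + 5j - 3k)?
No: pq = 59 - 9i - 2j - 22k ≠ 59 - 19i + 12j + 8k = qp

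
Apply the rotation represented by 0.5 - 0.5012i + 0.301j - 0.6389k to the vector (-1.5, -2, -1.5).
(-2.09, 1.874, 0.788)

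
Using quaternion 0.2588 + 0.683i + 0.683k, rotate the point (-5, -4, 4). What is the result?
(4.811, 0.282, -5.811)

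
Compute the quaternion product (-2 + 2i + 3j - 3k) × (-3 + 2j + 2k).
6 + 6i - 17j + 9k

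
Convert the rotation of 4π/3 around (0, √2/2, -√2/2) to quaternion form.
-0.5 + 0.6124j - 0.6124k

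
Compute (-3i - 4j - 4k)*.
3i + 4j + 4k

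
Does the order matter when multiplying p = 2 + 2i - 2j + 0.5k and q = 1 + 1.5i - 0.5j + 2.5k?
Yes: pq = -3.25 + 0.25i - 7.25j + 7.5k ≠ -3.25 + 9.75i + 1.25j + 3.5k = qp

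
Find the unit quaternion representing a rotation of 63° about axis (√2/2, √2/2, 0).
0.8526 + 0.3695i + 0.3695j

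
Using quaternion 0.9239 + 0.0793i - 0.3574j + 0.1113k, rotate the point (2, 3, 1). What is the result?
(0.01, 2.96, 2.289)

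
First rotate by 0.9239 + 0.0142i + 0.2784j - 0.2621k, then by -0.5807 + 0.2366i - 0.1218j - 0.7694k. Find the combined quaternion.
-0.7076 + 0.4565i - 0.2231j - 0.491k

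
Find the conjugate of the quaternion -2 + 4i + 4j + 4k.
-2 - 4i - 4j - 4k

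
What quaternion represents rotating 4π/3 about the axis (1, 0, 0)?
-0.5 + 0.866i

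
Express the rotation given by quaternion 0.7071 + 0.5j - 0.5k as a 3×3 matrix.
[[0, 0.7071, 0.7071], [-0.7071, 0.5, -0.5], [-0.7071, -0.5, 0.5]]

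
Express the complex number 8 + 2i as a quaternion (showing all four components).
8 + 2i + 0j + 0k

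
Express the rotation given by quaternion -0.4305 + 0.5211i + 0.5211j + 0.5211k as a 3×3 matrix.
[[-0.0862, 0.9918, 0.0944], [0.0944, -0.0862, 0.9918], [0.9918, 0.0944, -0.0862]]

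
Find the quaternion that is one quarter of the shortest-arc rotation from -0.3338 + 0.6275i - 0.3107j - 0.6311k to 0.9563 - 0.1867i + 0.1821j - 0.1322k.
-0.5746 + 0.58i - 0.315j - 0.4839k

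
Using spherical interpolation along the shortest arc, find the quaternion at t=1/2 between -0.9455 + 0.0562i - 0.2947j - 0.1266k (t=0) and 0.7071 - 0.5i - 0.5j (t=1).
-0.9388 + 0.316i + 0.1166j - 0.0719k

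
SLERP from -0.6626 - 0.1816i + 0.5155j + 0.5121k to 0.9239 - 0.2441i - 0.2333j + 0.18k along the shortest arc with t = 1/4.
-0.7969 - 0.0753i + 0.4803j + 0.3587k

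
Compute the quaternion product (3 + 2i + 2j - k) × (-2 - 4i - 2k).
-20i + 4j + 4k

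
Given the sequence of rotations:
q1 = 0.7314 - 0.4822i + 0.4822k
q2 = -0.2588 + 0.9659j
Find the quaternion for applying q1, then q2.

q2 · q1 = -0.1893 + 0.5906i + 0.7065j + 0.341k
-0.1893 + 0.5906i + 0.7065j + 0.341k


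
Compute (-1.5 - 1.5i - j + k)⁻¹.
-0.2308 + 0.2308i + 0.1538j - 0.1538k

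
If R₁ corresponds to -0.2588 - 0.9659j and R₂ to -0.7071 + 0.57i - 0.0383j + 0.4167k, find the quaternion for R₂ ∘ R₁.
0.146 + 0.255i + 0.6929j - 0.6584k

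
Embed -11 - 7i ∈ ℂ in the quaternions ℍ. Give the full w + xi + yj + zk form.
-11 - 7i + 0j + 0k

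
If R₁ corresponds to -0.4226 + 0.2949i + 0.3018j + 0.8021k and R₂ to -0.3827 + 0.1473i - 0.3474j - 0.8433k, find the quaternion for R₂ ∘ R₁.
0.8995 - 0.1992i - 0.3355j + 0.1963k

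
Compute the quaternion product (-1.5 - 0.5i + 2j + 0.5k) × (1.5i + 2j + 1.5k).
-4 - 0.25i - 1.5j - 6.25k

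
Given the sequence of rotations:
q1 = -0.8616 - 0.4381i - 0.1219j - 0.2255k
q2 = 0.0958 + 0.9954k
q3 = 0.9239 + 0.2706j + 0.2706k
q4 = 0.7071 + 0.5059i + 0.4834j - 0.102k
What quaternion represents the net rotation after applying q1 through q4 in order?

q2 · q1 = 0.1419 + 0.0794i - 0.4478j - 0.8792k
q3 · q2 · q1 = 0.4902 - 0.0434i - 0.3538j - 0.7954k
q4 · q3 · q2 · q1 = 0.4585 - 0.2033i + 0.3936j - 0.7704k
0.4585 - 0.2033i + 0.3936j - 0.7704k
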